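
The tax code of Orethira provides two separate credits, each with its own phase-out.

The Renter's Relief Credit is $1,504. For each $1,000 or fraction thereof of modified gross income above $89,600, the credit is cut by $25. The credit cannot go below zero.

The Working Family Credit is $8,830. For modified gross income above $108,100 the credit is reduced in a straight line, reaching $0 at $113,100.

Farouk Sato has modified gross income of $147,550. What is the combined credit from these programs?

$54

Renter's Relief Credit: income exceeds $89,600 by $57,950, which is 58 full-or-partial $1,000 increments; reduction = 58 × $25 = $1,450, leaving $54.
Working Family Credit: $147,550 is at or above $113,100, so the credit is $0.
Total: $54 + $0 = $54.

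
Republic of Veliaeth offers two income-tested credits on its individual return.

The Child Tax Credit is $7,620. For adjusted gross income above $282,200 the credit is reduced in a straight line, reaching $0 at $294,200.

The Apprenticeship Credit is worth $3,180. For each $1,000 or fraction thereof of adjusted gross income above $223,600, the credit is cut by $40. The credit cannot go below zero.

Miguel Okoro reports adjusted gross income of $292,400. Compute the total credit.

$1,563

Child Tax Credit: $292,400 is $10,200 into a $12,000 phase-out range, leaving 1,800/12,000 of the credit: $7,620 × 1,800/12,000 = $1,143.
Apprenticeship Credit: income exceeds $223,600 by $68,800, which is 69 full-or-partial $1,000 increments; reduction = 69 × $40 = $2,760, leaving $420.
Total: $1,143 + $420 = $1,563.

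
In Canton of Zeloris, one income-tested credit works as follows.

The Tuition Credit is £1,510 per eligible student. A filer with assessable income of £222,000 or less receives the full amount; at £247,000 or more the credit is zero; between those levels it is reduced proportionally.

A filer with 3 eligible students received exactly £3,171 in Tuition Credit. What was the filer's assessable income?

Full credit = 3 × £1,510 = £4,530.
£3,171 is 3,171/4,530 of the full £4,530, so 1,359/4,530 of the £25,000 range has been used: income = £222,000 + £25,000 × 1,359/4,530 = £229,500.

£229,500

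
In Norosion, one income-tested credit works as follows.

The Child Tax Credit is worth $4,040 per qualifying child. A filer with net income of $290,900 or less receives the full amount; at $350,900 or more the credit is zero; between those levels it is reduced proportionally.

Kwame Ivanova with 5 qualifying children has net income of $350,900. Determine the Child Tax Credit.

Child Tax Credit: base = 5 × $4,040 = $20,200. $350,900 is at or above $350,900, so the credit is $0.

$0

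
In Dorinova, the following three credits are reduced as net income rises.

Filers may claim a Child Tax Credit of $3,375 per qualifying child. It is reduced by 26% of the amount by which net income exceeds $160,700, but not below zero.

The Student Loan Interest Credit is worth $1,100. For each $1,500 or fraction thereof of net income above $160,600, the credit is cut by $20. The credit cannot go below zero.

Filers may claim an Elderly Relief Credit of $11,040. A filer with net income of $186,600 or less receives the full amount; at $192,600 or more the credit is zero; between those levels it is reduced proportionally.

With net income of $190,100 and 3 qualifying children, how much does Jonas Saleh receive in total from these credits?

Child Tax Credit: base = 3 × $3,375 = $10,125. 26% of the $29,400 excess over $160,700 is $7,644; credit = $10,125 − $7,644 = $2,481.
Student Loan Interest Credit: income exceeds $160,600 by $29,500, which is 20 full-or-partial $1,500 increments; reduction = 20 × $20 = $400, leaving $700.
Elderly Relief Credit: $190,100 is $3,500 into a $6,000 phase-out range, leaving 2,500/6,000 of the credit: $11,040 × 2,500/6,000 = $4,600.
Total: $2,481 + $700 + $4,600 = $7,781.

$7,781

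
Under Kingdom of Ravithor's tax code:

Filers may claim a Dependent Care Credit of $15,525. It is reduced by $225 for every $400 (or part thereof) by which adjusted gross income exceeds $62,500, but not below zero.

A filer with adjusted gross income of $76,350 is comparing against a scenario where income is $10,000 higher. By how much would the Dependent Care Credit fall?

$5,625

At $76,350 — income exceeds $62,500 by $13,850, which is 35 full-or-partial $400 increments; reduction = 35 × $225 = $7,875, leaving $7,650.
At $86,350 — income exceeds $62,500 by $23,850, which is 60 full-or-partial $400 increments; reduction = 60 × $225 = $13,500, leaving $2,025.
Lost: $7,650 − $2,025 = $5,625.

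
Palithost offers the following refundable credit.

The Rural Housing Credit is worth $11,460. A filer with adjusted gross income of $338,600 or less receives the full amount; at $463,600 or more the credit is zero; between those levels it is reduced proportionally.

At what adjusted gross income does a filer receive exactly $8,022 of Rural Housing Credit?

$376,100

$8,022 is 8,022/11,460 of the full $11,460, so 3,438/11,460 of the $125,000 range has been used: income = $338,600 + $125,000 × 3,438/11,460 = $376,100.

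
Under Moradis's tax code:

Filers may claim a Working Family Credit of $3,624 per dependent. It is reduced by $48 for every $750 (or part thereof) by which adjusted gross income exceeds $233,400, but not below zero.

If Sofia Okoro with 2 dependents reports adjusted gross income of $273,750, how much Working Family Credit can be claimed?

Working Family Credit: base = 2 × $3,624 = $7,248. income exceeds $233,400 by $40,350, which is 54 full-or-partial $750 increments; reduction = 54 × $48 = $2,592, leaving $4,656.

$4,656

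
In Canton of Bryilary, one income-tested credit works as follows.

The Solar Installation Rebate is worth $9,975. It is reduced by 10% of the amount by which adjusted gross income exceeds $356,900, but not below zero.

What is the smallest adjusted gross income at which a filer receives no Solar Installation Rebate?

$456,650

The credit falls by 10% of each dollar above $356,900, so it reaches zero when the excess is $9,975 / 10% = $99,750: income = $356,900 + $99,750 = $456,650.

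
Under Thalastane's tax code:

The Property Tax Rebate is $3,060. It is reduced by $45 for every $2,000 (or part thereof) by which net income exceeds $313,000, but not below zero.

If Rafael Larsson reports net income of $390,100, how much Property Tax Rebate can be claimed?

Property Tax Rebate: income exceeds $313,000 by $77,100, which is 39 full-or-partial $2,000 increments; reduction = 39 × $45 = $1,755, leaving $1,305.

$1,305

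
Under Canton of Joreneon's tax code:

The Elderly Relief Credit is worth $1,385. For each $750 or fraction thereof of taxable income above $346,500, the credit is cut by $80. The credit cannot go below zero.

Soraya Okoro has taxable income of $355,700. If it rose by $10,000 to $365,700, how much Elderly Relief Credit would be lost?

At $355,700 — income exceeds $346,500 by $9,200, which is 13 full-or-partial $750 increments; reduction = 13 × $80 = $1,040, leaving $345.
At $365,700 — income exceeds $346,500 by $19,200 → 26 increments × $80 = $2,080 ≥ base, so the credit is $0.
Lost: $345 − $0 = $345.

$345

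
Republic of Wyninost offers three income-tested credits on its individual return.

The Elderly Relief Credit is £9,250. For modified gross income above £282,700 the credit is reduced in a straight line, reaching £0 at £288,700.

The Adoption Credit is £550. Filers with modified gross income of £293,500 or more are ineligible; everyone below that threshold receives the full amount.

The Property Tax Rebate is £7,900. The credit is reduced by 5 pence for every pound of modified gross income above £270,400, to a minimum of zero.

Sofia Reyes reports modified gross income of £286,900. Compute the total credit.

Elderly Relief Credit: £286,900 is £4,200 into a £6,000 phase-out range, leaving 1,800/6,000 of the credit: £9,250 × 1,800/6,000 = £2,775.
Adoption Credit: £286,900 is below the £293,500 cutoff, so the full £550 applies.
Property Tax Rebate: 5% of the £16,500 excess over £270,400 is £825; credit = £7,900 − £825 = £7,075.
Total: £2,775 + £550 + £7,075 = £10,400.

£10,400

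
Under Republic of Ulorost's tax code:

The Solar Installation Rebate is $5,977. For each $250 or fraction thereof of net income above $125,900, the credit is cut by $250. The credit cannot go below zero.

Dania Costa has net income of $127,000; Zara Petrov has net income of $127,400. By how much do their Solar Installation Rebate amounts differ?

Dania ($127,000): Solar Installation Rebate: income exceeds $125,900 by $1,100, which is 5 full-or-partial $250 increments; reduction = 5 × $250 = $1,250, leaving $4,727.
Zara ($127,400): Solar Installation Rebate: income exceeds $125,900 by $1,500, which is 6 full-or-partial $250 increments; reduction = 6 × $250 = $1,500, leaving $4,477.
Difference: |$4,727 − $4,477| = $250.

$250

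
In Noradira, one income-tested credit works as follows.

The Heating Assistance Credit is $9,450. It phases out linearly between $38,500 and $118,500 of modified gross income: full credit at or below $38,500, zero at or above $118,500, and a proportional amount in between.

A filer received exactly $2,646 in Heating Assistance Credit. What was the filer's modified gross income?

$96,100

$2,646 is 2,646/9,450 of the full $9,450, so 6,804/9,450 of the $80,000 range has been used: income = $38,500 + $80,000 × 6,804/9,450 = $96,100.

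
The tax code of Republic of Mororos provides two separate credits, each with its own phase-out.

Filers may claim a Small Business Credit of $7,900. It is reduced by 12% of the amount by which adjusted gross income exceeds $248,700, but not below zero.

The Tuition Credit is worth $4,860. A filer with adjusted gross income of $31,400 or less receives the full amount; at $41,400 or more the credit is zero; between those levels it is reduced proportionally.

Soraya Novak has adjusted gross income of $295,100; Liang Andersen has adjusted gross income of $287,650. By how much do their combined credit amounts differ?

$894

Soraya ($295,100): Small Business Credit: 12% of the $46,400 excess over $248,700 is $5,568; credit = $7,900 − $5,568 = $2,332. Tuition Credit: $295,100 is at or above $41,400, so the credit is $0. total $2,332 + $0 = $2,332
Liang ($287,650): Small Business Credit: 12% of the $38,950 excess over $248,700 is $4,674; credit = $7,900 − $4,674 = $3,226. Tuition Credit: $287,650 is at or above $41,400, so the credit is $0. total $3,226 + $0 = $3,226
Difference: |$2,332 − $3,226| = $894.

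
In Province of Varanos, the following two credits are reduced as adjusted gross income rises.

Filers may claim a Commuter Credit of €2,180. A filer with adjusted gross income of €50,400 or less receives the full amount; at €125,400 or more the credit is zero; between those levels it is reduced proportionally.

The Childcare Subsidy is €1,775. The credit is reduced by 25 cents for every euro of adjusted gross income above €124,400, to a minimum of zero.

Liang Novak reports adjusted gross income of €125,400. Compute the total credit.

€1,525

Commuter Credit: €125,400 is at or above €125,400, so the credit is €0.
Childcare Subsidy: 25% of the €1,000 excess over €124,400 is €250; credit = €1,775 − €250 = €1,525.
Total: €0 + €1,525 = €1,525.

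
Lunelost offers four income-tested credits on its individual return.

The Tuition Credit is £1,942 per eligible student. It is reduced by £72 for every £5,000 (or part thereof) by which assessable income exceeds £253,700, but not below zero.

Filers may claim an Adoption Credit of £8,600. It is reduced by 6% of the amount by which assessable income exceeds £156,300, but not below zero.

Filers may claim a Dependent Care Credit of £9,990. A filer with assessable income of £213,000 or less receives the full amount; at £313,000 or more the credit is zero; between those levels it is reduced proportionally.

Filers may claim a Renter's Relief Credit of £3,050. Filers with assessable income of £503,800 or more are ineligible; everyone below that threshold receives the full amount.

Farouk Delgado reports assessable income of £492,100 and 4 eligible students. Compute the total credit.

Tuition Credit: base = 4 × £1,942 = £7,768. income exceeds £253,700 by £238,400, which is 48 full-or-partial £5,000 increments; reduction = 48 × £72 = £3,456, leaving £4,312.
Adoption Credit: 6% of the £335,800 excess over £156,300 is £20,148 ≥ base, so the credit is £0.
Dependent Care Credit: £492,100 is at or above £313,000, so the credit is £0.
Renter's Relief Credit: £492,100 is below the £503,800 cutoff, so the full £3,050 applies.
Total: £4,312 + £0 + £0 + £3,050 = £7,362.

£7,362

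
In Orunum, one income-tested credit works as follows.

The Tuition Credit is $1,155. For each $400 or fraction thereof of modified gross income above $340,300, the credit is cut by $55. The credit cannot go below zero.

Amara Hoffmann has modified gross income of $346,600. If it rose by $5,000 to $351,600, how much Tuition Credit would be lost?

At $346,600 — income exceeds $340,300 by $6,300, which is 16 full-or-partial $400 increments; reduction = 16 × $55 = $880, leaving $275.
At $351,600 — income exceeds $340,300 by $11,300 → 29 increments × $55 = $1,595 ≥ base, so the credit is $0.
Lost: $275 − $0 = $275.

$275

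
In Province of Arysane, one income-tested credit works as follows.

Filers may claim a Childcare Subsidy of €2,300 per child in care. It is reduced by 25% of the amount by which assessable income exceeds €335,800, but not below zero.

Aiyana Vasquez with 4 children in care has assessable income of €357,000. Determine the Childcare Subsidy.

Childcare Subsidy: base = 4 × €2,300 = €9,200. 25% of the €21,200 excess over €335,800 is €5,300; credit = €9,200 − €5,300 = €3,900.

€3,900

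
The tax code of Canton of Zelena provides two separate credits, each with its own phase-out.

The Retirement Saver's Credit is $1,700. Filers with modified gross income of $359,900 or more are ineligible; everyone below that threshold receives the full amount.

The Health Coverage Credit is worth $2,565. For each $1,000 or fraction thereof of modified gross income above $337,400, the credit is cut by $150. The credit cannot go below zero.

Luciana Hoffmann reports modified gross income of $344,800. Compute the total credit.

$3,065

Retirement Saver's Credit: $344,800 is below the $359,900 cutoff, so the full $1,700 applies.
Health Coverage Credit: income exceeds $337,400 by $7,400, which is 8 full-or-partial $1,000 increments; reduction = 8 × $150 = $1,200, leaving $1,365.
Total: $1,700 + $1,365 = $3,065.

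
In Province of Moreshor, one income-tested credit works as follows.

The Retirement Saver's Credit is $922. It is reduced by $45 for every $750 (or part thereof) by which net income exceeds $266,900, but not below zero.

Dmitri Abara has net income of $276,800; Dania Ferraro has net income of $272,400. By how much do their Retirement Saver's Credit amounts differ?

Dmitri ($276,800): Retirement Saver's Credit: income exceeds $266,900 by $9,900, which is 14 full-or-partial $750 increments; reduction = 14 × $45 = $630, leaving $292.
Dania ($272,400): Retirement Saver's Credit: income exceeds $266,900 by $5,500, which is 8 full-or-partial $750 increments; reduction = 8 × $45 = $360, leaving $562.
Difference: |$292 − $562| = $270.

$270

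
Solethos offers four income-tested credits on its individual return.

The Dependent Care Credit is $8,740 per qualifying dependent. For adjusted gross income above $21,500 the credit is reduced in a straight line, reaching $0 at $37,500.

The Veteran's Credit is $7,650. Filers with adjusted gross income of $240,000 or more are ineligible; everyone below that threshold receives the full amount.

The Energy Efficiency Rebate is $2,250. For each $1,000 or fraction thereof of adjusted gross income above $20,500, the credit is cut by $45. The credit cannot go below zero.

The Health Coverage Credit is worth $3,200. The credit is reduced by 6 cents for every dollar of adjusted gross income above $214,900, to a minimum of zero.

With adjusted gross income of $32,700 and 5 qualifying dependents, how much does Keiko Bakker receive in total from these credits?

Dependent Care Credit: base = 5 × $8,740 = $43,700. $32,700 is $11,200 into a $16,000 phase-out range, leaving 4,800/16,000 of the credit: $43,700 × 4,800/16,000 = $13,110.
Veteran's Credit: $32,700 is below the $240,000 cutoff, so the full $7,650 applies.
Energy Efficiency Rebate: income exceeds $20,500 by $12,200, which is 13 full-or-partial $1,000 increments; reduction = 13 × $45 = $585, leaving $1,665.
Health Coverage Credit: $32,700 is at or below the $214,900 threshold, so the full $3,200 applies.
Total: $13,110 + $7,650 + $1,665 + $3,200 = $25,625.

$25,625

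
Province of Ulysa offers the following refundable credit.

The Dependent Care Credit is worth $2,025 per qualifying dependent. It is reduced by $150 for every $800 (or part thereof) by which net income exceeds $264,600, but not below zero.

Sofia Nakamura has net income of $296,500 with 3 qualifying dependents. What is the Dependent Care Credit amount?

$75

Dependent Care Credit: base = 3 × $2,025 = $6,075. income exceeds $264,600 by $31,900, which is 40 full-or-partial $800 increments; reduction = 40 × $150 = $6,000, leaving $75.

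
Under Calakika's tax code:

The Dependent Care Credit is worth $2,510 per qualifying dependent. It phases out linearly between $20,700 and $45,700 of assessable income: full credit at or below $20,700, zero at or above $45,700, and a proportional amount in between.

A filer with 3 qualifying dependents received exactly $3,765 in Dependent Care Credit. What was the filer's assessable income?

$33,200

Full credit = 3 × $2,510 = $7,530.
$3,765 is 3,765/7,530 of the full $7,530, so 3,765/7,530 of the $25,000 range has been used: income = $20,700 + $25,000 × 3,765/7,530 = $33,200.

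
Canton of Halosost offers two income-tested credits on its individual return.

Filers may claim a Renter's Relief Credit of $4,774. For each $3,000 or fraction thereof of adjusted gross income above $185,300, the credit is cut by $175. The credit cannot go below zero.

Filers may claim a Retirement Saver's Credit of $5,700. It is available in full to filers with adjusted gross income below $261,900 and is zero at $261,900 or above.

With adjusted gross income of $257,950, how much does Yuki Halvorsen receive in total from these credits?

Renter's Relief Credit: income exceeds $185,300 by $72,650, which is 25 full-or-partial $3,000 increments; reduction = 25 × $175 = $4,375, leaving $399.
Retirement Saver's Credit: $257,950 is below the $261,900 cutoff, so the full $5,700 applies.
Total: $399 + $5,700 = $6,099.

$6,099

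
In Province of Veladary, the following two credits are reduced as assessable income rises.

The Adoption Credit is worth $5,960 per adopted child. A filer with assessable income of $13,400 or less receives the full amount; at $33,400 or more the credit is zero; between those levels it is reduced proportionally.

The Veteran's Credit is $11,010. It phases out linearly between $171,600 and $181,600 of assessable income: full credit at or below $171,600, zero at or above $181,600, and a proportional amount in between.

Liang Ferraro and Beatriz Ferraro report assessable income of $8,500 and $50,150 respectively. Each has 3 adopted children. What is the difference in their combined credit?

$17,880

Liang ($8,500): Adoption Credit: base = 3 × $5,960 = $17,880. $8,500 is at or below the $13,400 threshold, so the full $17,880 applies. Veteran's Credit: $8,500 is at or below the $171,600 threshold, so the full $11,010 applies. total $17,880 + $11,010 = $28,890
Beatriz ($50,150): Adoption Credit: base = 3 × $5,960 = $17,880. $50,150 is at or above $33,400, so the credit is $0. Veteran's Credit: $50,150 is at or below the $171,600 threshold, so the full $11,010 applies. total $0 + $11,010 = $11,010
Difference: |$28,890 − $11,010| = $17,880.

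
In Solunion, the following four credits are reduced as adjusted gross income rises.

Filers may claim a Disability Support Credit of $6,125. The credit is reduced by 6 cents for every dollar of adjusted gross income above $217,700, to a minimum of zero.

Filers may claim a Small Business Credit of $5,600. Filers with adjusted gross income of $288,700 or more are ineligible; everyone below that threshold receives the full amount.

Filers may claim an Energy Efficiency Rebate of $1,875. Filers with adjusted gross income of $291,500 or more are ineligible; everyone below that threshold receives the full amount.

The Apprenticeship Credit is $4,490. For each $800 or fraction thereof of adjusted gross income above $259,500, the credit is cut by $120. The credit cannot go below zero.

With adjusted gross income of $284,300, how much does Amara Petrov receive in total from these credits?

$10,374

Disability Support Credit: 6% of the $66,600 excess over $217,700 is $3,996; credit = $6,125 − $3,996 = $2,129.
Small Business Credit: $284,300 is below the $288,700 cutoff, so the full $5,600 applies.
Energy Efficiency Rebate: $284,300 is below the $291,500 cutoff, so the full $1,875 applies.
Apprenticeship Credit: income exceeds $259,500 by $24,800, which is 31 full-or-partial $800 increments; reduction = 31 × $120 = $3,720, leaving $770.
Total: $2,129 + $5,600 + $1,875 + $770 = $10,374.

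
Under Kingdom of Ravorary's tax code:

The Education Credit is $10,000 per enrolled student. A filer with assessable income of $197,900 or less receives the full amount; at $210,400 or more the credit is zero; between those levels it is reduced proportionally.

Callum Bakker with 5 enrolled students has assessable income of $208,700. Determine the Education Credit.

$6,800

Education Credit: base = 5 × $10,000 = $50,000. $208,700 is $10,800 into a $12,500 phase-out range, leaving 1,700/12,500 of the credit: $50,000 × 1,700/12,500 = $6,800.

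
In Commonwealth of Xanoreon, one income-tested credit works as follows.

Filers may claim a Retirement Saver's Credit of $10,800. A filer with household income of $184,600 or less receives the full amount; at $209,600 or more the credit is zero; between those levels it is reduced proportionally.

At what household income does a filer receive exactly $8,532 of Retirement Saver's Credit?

$8,532 is 8,532/10,800 of the full $10,800, so 2,268/10,800 of the $25,000 range has been used: income = $184,600 + $25,000 × 2,268/10,800 = $189,850.

$189,850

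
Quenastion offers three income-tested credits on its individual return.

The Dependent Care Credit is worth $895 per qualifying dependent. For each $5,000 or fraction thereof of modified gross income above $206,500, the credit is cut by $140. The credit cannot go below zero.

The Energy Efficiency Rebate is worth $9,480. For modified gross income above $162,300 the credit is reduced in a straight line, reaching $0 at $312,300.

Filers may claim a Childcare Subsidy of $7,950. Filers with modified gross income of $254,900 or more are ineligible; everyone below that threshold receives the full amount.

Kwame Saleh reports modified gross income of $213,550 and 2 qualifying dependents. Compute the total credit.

$15,701

Dependent Care Credit: base = 2 × $895 = $1,790. income exceeds $206,500 by $7,050, which is 2 full-or-partial $5,000 increments; reduction = 2 × $140 = $280, leaving $1,510.
Energy Efficiency Rebate: $213,550 is $51,250 into a $150,000 phase-out range, leaving 98,750/150,000 of the credit: $9,480 × 98,750/150,000 = $6,241.
Childcare Subsidy: $213,550 is below the $254,900 cutoff, so the full $7,950 applies.
Total: $1,510 + $6,241 + $7,950 = $15,701.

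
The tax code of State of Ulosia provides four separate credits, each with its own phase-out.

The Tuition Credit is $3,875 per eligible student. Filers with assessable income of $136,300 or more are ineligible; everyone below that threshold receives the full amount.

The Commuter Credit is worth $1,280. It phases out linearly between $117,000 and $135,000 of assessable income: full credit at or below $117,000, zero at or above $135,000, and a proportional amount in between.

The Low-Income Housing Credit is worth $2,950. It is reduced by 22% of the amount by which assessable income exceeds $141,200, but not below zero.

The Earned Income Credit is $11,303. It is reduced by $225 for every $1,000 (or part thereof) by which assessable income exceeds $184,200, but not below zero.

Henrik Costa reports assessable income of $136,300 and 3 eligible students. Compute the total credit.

Tuition Credit: base = 3 × $3,875 = $11,625. $136,300 meets or exceeds the $136,300 cutoff, so the credit is $0.
Commuter Credit: $136,300 is at or above $135,000, so the credit is $0.
Low-Income Housing Credit: $136,300 is at or below the $141,200 threshold, so the full $2,950 applies.
Earned Income Credit: $136,300 is at or below the $184,200 threshold, so the full $11,303 applies.
Total: $0 + $0 + $2,950 + $11,303 = $14,253.

$14,253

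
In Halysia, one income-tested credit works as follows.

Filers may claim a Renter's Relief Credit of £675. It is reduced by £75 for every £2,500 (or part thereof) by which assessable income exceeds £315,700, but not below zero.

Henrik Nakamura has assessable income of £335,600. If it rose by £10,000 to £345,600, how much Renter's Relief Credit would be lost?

£75

At £335,600 — income exceeds £315,700 by £19,900, which is 8 full-or-partial £2,500 increments; reduction = 8 × £75 = £600, leaving £75.
At £345,600 — income exceeds £315,700 by £29,900 → 12 increments × £75 = £900 ≥ base, so the credit is £0.
Lost: £75 − £0 = £75.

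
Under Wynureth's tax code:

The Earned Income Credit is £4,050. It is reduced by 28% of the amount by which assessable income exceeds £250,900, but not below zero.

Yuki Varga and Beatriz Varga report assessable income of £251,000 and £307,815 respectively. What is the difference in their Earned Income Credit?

£4,022

Yuki (£251,000): Earned Income Credit: 28% of the £100 excess over £250,900 is £28; credit = £4,050 − £28 = £4,022.
Beatriz (£307,815): Earned Income Credit: 28% of the £56,915 excess over £250,900 is £15,936.20 ≥ base, so the credit is £0.
Difference: |£4,022 − £0| = £4,022.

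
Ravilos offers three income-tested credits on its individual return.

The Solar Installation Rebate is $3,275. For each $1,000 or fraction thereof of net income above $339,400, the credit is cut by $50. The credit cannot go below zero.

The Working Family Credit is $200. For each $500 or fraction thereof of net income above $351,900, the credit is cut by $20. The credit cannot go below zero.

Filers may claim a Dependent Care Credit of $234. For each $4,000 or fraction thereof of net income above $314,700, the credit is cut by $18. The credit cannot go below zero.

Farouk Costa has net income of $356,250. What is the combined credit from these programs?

$2,481

Solar Installation Rebate: income exceeds $339,400 by $16,850, which is 17 full-or-partial $1,000 increments; reduction = 17 × $50 = $850, leaving $2,425.
Working Family Credit: income exceeds $351,900 by $4,350, which is 9 full-or-partial $500 increments; reduction = 9 × $20 = $180, leaving $20.
Dependent Care Credit: income exceeds $314,700 by $41,550, which is 11 full-or-partial $4,000 increments; reduction = 11 × $18 = $198, leaving $36.
Total: $2,425 + $20 + $36 = $2,481.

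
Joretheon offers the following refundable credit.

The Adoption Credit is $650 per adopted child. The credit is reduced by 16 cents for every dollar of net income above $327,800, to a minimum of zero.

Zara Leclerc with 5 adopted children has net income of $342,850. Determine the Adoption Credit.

Adoption Credit: base = 5 × $650 = $3,250. 16% of the $15,050 excess over $327,800 is $2,408; credit = $3,250 − $2,408 = $842.

$842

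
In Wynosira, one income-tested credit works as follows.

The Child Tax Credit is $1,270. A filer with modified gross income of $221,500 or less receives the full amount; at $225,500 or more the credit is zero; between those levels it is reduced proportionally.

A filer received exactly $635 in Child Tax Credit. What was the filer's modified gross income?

$223,500

$635 is 635/1,270 of the full $1,270, so 635/1,270 of the $4,000 range has been used: income = $221,500 + $4,000 × 635/1,270 = $223,500.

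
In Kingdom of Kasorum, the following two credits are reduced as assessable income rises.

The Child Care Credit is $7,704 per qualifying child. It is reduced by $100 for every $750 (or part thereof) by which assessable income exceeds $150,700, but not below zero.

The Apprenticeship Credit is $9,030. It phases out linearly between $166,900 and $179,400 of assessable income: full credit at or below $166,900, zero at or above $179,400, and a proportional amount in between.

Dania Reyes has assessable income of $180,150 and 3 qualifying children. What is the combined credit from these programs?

$19,112

Child Care Credit: base = 3 × $7,704 = $23,112. income exceeds $150,700 by $29,450, which is 40 full-or-partial $750 increments; reduction = 40 × $100 = $4,000, leaving $19,112.
Apprenticeship Credit: $180,150 is at or above $179,400, so the credit is $0.
Total: $19,112 + $0 = $19,112.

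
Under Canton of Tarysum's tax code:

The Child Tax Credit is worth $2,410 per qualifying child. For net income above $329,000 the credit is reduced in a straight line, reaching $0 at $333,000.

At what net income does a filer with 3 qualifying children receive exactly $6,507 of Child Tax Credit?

Full credit = 3 × $2,410 = $7,230.
$6,507 is 6,507/7,230 of the full $7,230, so 723/7,230 of the $4,000 range has been used: income = $329,000 + $4,000 × 723/7,230 = $329,400.

$329,400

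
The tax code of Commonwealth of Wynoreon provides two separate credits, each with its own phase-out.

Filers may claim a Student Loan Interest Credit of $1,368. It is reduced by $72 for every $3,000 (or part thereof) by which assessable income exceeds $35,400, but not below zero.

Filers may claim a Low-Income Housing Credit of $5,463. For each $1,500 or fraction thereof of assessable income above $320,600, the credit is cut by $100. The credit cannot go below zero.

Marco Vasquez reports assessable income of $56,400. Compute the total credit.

$6,327

Student Loan Interest Credit: income exceeds $35,400 by $21,000, which is 7 full-or-partial $3,000 increments; reduction = 7 × $72 = $504, leaving $864.
Low-Income Housing Credit: $56,400 is at or below the $320,600 threshold, so the full $5,463 applies.
Total: $864 + $5,463 = $6,327.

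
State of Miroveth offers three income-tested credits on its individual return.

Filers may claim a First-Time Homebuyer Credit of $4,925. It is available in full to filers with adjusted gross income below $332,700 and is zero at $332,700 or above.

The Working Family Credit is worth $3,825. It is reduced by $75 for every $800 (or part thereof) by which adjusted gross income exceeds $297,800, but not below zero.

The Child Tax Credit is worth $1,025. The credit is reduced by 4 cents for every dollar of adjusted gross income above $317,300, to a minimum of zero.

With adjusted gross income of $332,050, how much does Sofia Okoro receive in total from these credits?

First-Time Homebuyer Credit: $332,050 is below the $332,700 cutoff, so the full $4,925 applies.
Working Family Credit: income exceeds $297,800 by $34,250, which is 43 full-or-partial $800 increments; reduction = 43 × $75 = $3,225, leaving $600.
Child Tax Credit: 4% of the $14,750 excess over $317,300 is $590; credit = $1,025 − $590 = $435.
Total: $4,925 + $600 + $435 = $5,960.

$5,960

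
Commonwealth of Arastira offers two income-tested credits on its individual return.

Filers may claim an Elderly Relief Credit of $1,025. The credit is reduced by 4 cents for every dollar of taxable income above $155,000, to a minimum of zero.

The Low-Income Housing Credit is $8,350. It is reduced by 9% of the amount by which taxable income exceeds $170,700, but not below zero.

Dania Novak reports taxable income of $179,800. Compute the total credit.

$7,564

Elderly Relief Credit: 4% of the $24,800 excess over $155,000 is $992; credit = $1,025 − $992 = $33.
Low-Income Housing Credit: 9% of the $9,100 excess over $170,700 is $819; credit = $8,350 − $819 = $7,531.
Total: $33 + $7,531 = $7,564.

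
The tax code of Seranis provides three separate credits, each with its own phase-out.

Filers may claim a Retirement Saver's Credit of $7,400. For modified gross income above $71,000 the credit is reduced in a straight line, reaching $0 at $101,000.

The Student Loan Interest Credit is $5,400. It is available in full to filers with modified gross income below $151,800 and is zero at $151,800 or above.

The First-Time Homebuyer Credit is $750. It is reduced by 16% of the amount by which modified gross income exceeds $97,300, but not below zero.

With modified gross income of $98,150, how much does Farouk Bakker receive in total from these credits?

$6,717

Retirement Saver's Credit: $98,150 is $27,150 into a $30,000 phase-out range, leaving 2,850/30,000 of the credit: $7,400 × 2,850/30,000 = $703.
Student Loan Interest Credit: $98,150 is below the $151,800 cutoff, so the full $5,400 applies.
First-Time Homebuyer Credit: 16% of the $850 excess over $97,300 is $136; credit = $750 − $136 = $614.
Total: $703 + $5,400 + $614 = $6,717.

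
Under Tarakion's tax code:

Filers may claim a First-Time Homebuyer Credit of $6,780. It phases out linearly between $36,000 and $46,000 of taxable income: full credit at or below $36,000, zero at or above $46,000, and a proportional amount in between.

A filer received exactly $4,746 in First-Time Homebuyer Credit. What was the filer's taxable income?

$39,000

$4,746 is 4,746/6,780 of the full $6,780, so 2,034/6,780 of the $10,000 range has been used: income = $36,000 + $10,000 × 2,034/6,780 = $39,000.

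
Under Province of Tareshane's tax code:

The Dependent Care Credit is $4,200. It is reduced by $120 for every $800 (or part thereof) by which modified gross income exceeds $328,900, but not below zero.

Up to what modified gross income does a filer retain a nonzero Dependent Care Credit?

$356,100

After 34 increments the reduction is 34 × $120 = $4,080, leaving $120; one more increment wipes it out. Increment 34 ends at excess 34 × $800 = $27,200, so the highest qualifying income is $328,900 + $27,200 = $356,100.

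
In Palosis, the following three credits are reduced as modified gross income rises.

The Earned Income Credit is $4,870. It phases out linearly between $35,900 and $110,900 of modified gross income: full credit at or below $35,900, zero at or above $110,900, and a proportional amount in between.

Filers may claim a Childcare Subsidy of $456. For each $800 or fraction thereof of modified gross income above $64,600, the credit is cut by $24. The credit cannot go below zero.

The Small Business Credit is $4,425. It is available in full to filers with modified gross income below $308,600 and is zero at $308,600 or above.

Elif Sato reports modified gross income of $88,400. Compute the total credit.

Earned Income Credit: $88,400 is $52,500 into a $75,000 phase-out range, leaving 22,500/75,000 of the credit: $4,870 × 22,500/75,000 = $1,461.
Childcare Subsidy: income exceeds $64,600 by $23,800 → 30 increments × $24 = $720 ≥ base, so the credit is $0.
Small Business Credit: $88,400 is below the $308,600 cutoff, so the full $4,425 applies.
Total: $1,461 + $0 + $4,425 = $5,886.

$5,886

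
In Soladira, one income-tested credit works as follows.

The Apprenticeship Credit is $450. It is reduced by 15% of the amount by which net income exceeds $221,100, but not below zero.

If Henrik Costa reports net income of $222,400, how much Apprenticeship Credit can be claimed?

$255

Apprenticeship Credit: 15% of the $1,300 excess over $221,100 is $195; credit = $450 − $195 = $255.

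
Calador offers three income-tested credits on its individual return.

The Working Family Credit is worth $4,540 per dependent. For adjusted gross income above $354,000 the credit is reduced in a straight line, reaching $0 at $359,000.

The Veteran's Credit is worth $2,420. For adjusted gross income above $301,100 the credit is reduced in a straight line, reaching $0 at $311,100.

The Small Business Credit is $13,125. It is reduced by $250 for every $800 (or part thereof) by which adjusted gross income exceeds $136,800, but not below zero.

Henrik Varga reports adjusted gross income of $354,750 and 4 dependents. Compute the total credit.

$15,436

Working Family Credit: base = 4 × $4,540 = $18,160. $354,750 is $750 into a $5,000 phase-out range, leaving 4,250/5,000 of the credit: $18,160 × 4,250/5,000 = $15,436.
Veteran's Credit: $354,750 is at or above $311,100, so the credit is $0.
Small Business Credit: income exceeds $136,800 by $217,950 → 273 increments × $250 = $68,250 ≥ base, so the credit is $0.
Total: $15,436 + $0 + $0 = $15,436.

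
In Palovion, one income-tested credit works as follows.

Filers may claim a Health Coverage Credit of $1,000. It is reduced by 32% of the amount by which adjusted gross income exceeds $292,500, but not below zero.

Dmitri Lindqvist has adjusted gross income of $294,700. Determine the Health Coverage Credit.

$296

Health Coverage Credit: 32% of the $2,200 excess over $292,500 is $704; credit = $1,000 − $704 = $296.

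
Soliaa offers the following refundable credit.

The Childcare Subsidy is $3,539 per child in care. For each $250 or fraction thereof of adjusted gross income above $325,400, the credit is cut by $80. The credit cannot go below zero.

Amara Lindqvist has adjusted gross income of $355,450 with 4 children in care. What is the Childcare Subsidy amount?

$4,476

Childcare Subsidy: base = 4 × $3,539 = $14,156. income exceeds $325,400 by $30,050, which is 121 full-or-partial $250 increments; reduction = 121 × $80 = $9,680, leaving $4,476.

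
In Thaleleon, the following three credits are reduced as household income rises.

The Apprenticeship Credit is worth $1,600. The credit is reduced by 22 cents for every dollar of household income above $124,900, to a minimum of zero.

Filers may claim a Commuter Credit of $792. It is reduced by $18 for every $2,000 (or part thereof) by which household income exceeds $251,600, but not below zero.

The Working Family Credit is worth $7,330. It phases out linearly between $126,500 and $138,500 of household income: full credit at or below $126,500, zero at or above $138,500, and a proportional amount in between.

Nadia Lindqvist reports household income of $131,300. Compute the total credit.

$5,382

Apprenticeship Credit: 22% of the $6,400 excess over $124,900 is $1,408; credit = $1,600 − $1,408 = $192.
Commuter Credit: $131,300 is at or below the $251,600 threshold, so the full $792 applies.
Working Family Credit: $131,300 is $4,800 into a $12,000 phase-out range, leaving 7,200/12,000 of the credit: $7,330 × 7,200/12,000 = $4,398.
Total: $192 + $792 + $4,398 = $5,382.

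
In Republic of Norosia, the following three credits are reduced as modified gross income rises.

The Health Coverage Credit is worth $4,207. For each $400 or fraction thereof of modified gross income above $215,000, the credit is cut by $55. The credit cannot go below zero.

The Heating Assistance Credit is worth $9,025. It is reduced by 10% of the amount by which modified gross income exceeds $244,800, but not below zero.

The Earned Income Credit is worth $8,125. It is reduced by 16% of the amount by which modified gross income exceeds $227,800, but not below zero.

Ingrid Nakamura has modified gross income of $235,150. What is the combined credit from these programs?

$17,376

Health Coverage Credit: income exceeds $215,000 by $20,150, which is 51 full-or-partial $400 increments; reduction = 51 × $55 = $2,805, leaving $1,402.
Heating Assistance Credit: $235,150 is at or below the $244,800 threshold, so the full $9,025 applies.
Earned Income Credit: 16% of the $7,350 excess over $227,800 is $1,176; credit = $8,125 − $1,176 = $6,949.
Total: $1,402 + $9,025 + $6,949 = $17,376.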